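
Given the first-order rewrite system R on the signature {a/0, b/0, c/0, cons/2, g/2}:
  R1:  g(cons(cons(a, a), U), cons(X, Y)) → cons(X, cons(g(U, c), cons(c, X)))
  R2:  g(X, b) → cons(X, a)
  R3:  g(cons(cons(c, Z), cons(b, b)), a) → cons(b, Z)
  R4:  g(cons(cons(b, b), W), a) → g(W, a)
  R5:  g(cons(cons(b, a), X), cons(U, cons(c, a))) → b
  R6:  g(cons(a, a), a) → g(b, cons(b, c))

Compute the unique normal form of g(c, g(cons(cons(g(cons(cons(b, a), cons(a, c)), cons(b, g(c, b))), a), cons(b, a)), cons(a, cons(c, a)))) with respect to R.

1. g(c, g(cons(cons(g(cons(cons(b, a), cons(a, c)), cons(b, g(c, b))), a), cons(b, a)), cons(a, cons(c, a))))  →  g(c, g(cons(cons(g(cons(cons(b, a), cons(a, c)), cons(b, cons(c, a))), a), cons(b, a)), cons(a, cons(c, a))))   [R2 at 2.1.1.1.2.2]
2. g(c, g(cons(cons(g(cons(cons(b, a), cons(a, c)), cons(b, cons(c, a))), a), cons(b, a)), cons(a, cons(c, a))))  →  g(c, g(cons(cons(b, a), cons(b, a)), cons(a, cons(c, a))))   [R5 at 2.1.1.1]
3. g(c, g(cons(cons(b, a), cons(b, a)), cons(a, cons(c, a))))  →  g(c, b)   [R5 at 2]
4. g(c, b)  →  cons(c, a)   [R2 at ε]

cons(c, a)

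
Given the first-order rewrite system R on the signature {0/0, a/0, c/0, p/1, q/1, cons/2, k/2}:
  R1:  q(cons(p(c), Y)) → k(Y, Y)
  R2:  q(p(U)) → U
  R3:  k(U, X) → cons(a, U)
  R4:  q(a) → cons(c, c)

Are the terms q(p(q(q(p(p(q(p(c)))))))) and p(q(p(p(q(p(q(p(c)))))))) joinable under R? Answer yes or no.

no — NF(t₁) = c, NF(t₂) = p(p(c))

Reduce t₁ = q(p(q(q(p(p(q(p(c)))))))):
1. q(p(q(q(p(p(q(p(c))))))))  →  q(q(p(p(q(p(c))))))   [R2 at ε]
2. q(q(p(p(q(p(c))))))  →  q(p(q(p(c))))   [R2 at 1]
3. q(p(q(p(c))))  →  q(p(c))   [R2 at ε]
4. q(p(c))  →  c   [R2 at ε]

Reduce t₂ = p(q(p(p(q(p(q(p(c)))))))):
1. p(q(p(p(q(p(q(p(c))))))))  →  p(p(q(p(q(p(c))))))   [R2 at 1]
2. p(p(q(p(q(p(c))))))  →  p(p(q(p(c))))   [R2 at 1.1]
3. p(p(q(p(c))))  →  p(p(c))   [R2 at 1.1]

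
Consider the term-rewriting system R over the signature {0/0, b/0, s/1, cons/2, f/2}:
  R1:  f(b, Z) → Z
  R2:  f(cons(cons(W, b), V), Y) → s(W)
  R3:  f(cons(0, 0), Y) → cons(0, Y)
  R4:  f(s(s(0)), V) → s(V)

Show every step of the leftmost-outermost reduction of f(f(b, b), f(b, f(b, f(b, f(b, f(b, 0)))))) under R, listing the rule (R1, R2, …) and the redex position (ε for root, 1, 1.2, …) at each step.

0

1. f(f(b, b), f(b, f(b, f(b, f(b, f(b, 0))))))  →  f(b, f(b, f(b, f(b, f(b, f(b, 0))))))   [R1 at 1]
2. f(b, f(b, f(b, f(b, f(b, f(b, 0))))))  →  f(b, f(b, f(b, f(b, f(b, 0)))))   [R1 at ε]
3. f(b, f(b, f(b, f(b, f(b, 0)))))  →  f(b, f(b, f(b, f(b, 0))))   [R1 at ε]
4. f(b, f(b, f(b, f(b, 0))))  →  f(b, f(b, f(b, 0)))   [R1 at ε]
5. f(b, f(b, f(b, 0)))  →  f(b, f(b, 0))   [R1 at ε]
6. f(b, f(b, 0))  →  f(b, 0)   [R1 at ε]
7. f(b, 0)  →  0   [R1 at ε]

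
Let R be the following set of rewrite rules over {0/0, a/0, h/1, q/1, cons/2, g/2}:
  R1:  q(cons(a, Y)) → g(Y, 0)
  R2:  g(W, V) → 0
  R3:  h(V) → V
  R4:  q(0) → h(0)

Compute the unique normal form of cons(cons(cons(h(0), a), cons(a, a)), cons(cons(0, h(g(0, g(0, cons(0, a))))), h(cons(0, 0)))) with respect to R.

cons(cons(cons(0, a), cons(a, a)), cons(cons(0, 0), cons(0, 0)))

1. cons(cons(cons(h(0), a), cons(a, a)), cons(cons(0, h(g(0, g(0, cons(0, a))))), h(cons(0, 0))))  →  cons(cons(cons(0, a), cons(a, a)), cons(cons(0, h(g(0, g(0, cons(0, a))))), h(cons(0, 0))))   [R3 at 1.1.1]
2. cons(cons(cons(0, a), cons(a, a)), cons(cons(0, h(g(0, g(0, cons(0, a))))), h(cons(0, 0))))  →  cons(cons(cons(0, a), cons(a, a)), cons(cons(0, g(0, g(0, cons(0, a)))), h(cons(0, 0))))   [R3 at 2.1.2]
3. cons(cons(cons(0, a), cons(a, a)), cons(cons(0, g(0, g(0, cons(0, a)))), h(cons(0, 0))))  →  cons(cons(cons(0, a), cons(a, a)), cons(cons(0, 0), h(cons(0, 0))))   [R2 at 2.1.2]
4. cons(cons(cons(0, a), cons(a, a)), cons(cons(0, 0), h(cons(0, 0))))  →  cons(cons(cons(0, a), cons(a, a)), cons(cons(0, 0), cons(0, 0)))   [R3 at 2.2]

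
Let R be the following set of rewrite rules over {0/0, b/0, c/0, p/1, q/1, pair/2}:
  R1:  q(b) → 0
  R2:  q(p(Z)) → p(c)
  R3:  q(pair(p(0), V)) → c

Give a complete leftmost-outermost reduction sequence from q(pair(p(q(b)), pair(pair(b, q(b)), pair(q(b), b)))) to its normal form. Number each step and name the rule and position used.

c

1. q(pair(p(q(b)), pair(pair(b, q(b)), pair(q(b), b))))  →  q(pair(p(0), pair(pair(b, q(b)), pair(q(b), b))))   [R1 at 1.1.1]
2. q(pair(p(0), pair(pair(b, q(b)), pair(q(b), b))))  →  c   [R3 at ε]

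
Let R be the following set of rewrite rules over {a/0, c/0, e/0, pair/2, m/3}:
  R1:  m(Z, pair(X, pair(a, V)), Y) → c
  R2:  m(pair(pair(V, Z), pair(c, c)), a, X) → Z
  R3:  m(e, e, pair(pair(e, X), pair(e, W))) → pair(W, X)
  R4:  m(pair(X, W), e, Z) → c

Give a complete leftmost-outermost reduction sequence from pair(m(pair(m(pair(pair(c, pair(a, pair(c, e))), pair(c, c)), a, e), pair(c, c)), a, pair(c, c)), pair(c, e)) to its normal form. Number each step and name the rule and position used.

1. pair(m(pair(m(pair(pair(c, pair(a, pair(c, e))), pair(c, c)), a, e), pair(c, c)), a, pair(c, c)), pair(c, e))  →  pair(m(pair(pair(a, pair(c, e)), pair(c, c)), a, pair(c, c)), pair(c, e))   [R2 at 1.1.1]
2. pair(m(pair(pair(a, pair(c, e)), pair(c, c)), a, pair(c, c)), pair(c, e))  →  pair(pair(c, e), pair(c, e))   [R2 at 1]

pair(pair(c, e), pair(c, e))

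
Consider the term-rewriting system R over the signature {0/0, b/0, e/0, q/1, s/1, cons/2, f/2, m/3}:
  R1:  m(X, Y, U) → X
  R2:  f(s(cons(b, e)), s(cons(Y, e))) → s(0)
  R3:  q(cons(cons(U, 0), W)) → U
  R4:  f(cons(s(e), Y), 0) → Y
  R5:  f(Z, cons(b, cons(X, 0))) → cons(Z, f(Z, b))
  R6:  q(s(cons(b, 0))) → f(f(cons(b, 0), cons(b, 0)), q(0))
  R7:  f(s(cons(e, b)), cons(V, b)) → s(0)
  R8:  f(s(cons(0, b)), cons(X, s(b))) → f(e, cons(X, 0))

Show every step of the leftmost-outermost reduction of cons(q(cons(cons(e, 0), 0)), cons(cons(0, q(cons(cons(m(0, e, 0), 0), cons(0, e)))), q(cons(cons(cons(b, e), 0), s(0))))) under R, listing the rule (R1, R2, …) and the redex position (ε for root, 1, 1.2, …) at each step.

1. cons(q(cons(cons(e, 0), 0)), cons(cons(0, q(cons(cons(m(0, e, 0), 0), cons(0, e)))), q(cons(cons(cons(b, e), 0), s(0)))))  →  cons(e, cons(cons(0, q(cons(cons(m(0, e, 0), 0), cons(0, e)))), q(cons(cons(cons(b, e), 0), s(0)))))   [R3 at 1]
2. cons(e, cons(cons(0, q(cons(cons(m(0, e, 0), 0), cons(0, e)))), q(cons(cons(cons(b, e), 0), s(0)))))  →  cons(e, cons(cons(0, m(0, e, 0)), q(cons(cons(cons(b, e), 0), s(0)))))   [R3 at 2.1.2]
3. cons(e, cons(cons(0, m(0, e, 0)), q(cons(cons(cons(b, e), 0), s(0)))))  →  cons(e, cons(cons(0, 0), q(cons(cons(cons(b, e), 0), s(0)))))   [R1 at 2.1.2]
4. cons(e, cons(cons(0, 0), q(cons(cons(cons(b, e), 0), s(0)))))  →  cons(e, cons(cons(0, 0), cons(b, e)))   [R3 at 2.2]

cons(e, cons(cons(0, 0), cons(b, e)))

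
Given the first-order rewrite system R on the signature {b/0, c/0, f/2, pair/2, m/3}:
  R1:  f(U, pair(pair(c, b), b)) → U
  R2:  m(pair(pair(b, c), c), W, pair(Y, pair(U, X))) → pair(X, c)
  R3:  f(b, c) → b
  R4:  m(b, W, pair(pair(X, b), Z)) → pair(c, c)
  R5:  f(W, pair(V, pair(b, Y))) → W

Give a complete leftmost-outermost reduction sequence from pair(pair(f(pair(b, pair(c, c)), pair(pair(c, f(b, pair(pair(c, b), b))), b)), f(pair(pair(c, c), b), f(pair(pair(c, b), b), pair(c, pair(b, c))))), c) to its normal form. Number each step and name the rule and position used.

pair(pair(pair(b, pair(c, c)), pair(pair(c, c), b)), c)

1. pair(pair(f(pair(b, pair(c, c)), pair(pair(c, f(b, pair(pair(c, b), b))), b)), f(pair(pair(c, c), b), f(pair(pair(c, b), b), pair(c, pair(b, c))))), c)  →  pair(pair(f(pair(b, pair(c, c)), pair(pair(c, b), b)), f(pair(pair(c, c), b), f(pair(pair(c, b), b), pair(c, pair(b, c))))), c)   [R1 at 1.1.2.1.2]
2. pair(pair(f(pair(b, pair(c, c)), pair(pair(c, b), b)), f(pair(pair(c, c), b), f(pair(pair(c, b), b), pair(c, pair(b, c))))), c)  →  pair(pair(pair(b, pair(c, c)), f(pair(pair(c, c), b), f(pair(pair(c, b), b), pair(c, pair(b, c))))), c)   [R1 at 1.1]
3. pair(pair(pair(b, pair(c, c)), f(pair(pair(c, c), b), f(pair(pair(c, b), b), pair(c, pair(b, c))))), c)  →  pair(pair(pair(b, pair(c, c)), f(pair(pair(c, c), b), pair(pair(c, b), b))), c)   [R5 at 1.2.2]
4. pair(pair(pair(b, pair(c, c)), f(pair(pair(c, c), b), pair(pair(c, b), b))), c)  →  pair(pair(pair(b, pair(c, c)), pair(pair(c, c), b)), c)   [R1 at 1.2]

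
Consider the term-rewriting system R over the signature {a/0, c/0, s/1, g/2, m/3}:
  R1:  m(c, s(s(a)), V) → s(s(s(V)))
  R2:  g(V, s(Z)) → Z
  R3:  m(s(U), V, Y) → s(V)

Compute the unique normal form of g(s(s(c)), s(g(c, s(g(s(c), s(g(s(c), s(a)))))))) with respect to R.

1. g(s(s(c)), s(g(c, s(g(s(c), s(g(s(c), s(a))))))))  →  g(c, s(g(s(c), s(g(s(c), s(a))))))   [R2 at ε]
2. g(c, s(g(s(c), s(g(s(c), s(a))))))  →  g(s(c), s(g(s(c), s(a))))   [R2 at ε]
3. g(s(c), s(g(s(c), s(a))))  →  g(s(c), s(a))   [R2 at ε]
4. g(s(c), s(a))  →  a   [R2 at ε]

a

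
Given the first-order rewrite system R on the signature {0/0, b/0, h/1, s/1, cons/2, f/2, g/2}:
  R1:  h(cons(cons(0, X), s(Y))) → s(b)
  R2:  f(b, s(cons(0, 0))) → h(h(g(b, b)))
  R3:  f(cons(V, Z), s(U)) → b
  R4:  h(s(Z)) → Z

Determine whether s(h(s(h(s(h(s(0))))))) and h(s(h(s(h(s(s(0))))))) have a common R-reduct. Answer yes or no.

yes — NF(t₁) = s(0), NF(t₂) = s(0)

Reduce t₁ = s(h(s(h(s(h(s(0))))))):
1. s(h(s(h(s(h(s(0)))))))  →  s(h(s(h(s(0)))))   [R4 at 1]
2. s(h(s(h(s(0)))))  →  s(h(s(0)))   [R4 at 1]
3. s(h(s(0)))  →  s(0)   [R4 at 1]

Reduce t₂ = h(s(h(s(h(s(s(0))))))):
1. h(s(h(s(h(s(s(0)))))))  →  h(s(h(s(s(0)))))   [R4 at ε]
2. h(s(h(s(s(0)))))  →  h(s(s(0)))   [R4 at ε]
3. h(s(s(0)))  →  s(0)   [R4 at ε]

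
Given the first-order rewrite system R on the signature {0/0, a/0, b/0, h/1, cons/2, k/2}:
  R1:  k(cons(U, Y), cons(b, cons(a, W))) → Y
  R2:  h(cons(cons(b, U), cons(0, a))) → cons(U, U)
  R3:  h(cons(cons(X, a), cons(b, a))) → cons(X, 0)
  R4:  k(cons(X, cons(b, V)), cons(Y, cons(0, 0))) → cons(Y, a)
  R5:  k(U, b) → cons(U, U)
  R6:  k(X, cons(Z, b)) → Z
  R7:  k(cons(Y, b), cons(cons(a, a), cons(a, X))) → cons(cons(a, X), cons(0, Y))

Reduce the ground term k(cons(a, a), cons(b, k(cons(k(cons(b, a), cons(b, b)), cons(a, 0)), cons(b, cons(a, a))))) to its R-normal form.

1. k(cons(a, a), cons(b, k(cons(k(cons(b, a), cons(b, b)), cons(a, 0)), cons(b, cons(a, a)))))  →  k(cons(a, a), cons(b, cons(a, 0)))   [R1 at 2.2]
2. k(cons(a, a), cons(b, cons(a, 0)))  →  a   [R1 at ε]

a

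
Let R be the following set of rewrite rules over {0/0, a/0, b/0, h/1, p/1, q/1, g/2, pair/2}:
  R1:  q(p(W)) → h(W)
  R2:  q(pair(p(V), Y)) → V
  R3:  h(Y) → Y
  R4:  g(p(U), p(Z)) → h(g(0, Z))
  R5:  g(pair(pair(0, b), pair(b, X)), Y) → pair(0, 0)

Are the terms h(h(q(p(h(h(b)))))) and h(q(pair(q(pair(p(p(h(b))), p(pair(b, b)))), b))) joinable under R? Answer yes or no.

Reduce t₁ = h(h(q(p(h(h(b)))))):
1. h(h(q(p(h(h(b))))))  →  h(q(p(h(h(b)))))   [R3 at ε]
2. h(q(p(h(h(b)))))  →  q(p(h(h(b))))   [R3 at ε]
3. q(p(h(h(b))))  →  h(h(h(b)))   [R1 at ε]
4. h(h(h(b)))  →  h(h(b))   [R3 at ε]
5. h(h(b))  →  h(b)   [R3 at ε]
6. h(b)  →  b   [R3 at ε]

Reduce t₂ = h(q(pair(q(pair(p(p(h(b))), p(pair(b, b)))), b))):
1. h(q(pair(q(pair(p(p(h(b))), p(pair(b, b)))), b)))  →  q(pair(q(pair(p(p(h(b))), p(pair(b, b)))), b))   [R3 at ε]
2. q(pair(q(pair(p(p(h(b))), p(pair(b, b)))), b))  →  q(pair(p(h(b)), b))   [R2 at 1.1]
3. q(pair(p(h(b)), b))  →  h(b)   [R2 at ε]
4. h(b)  →  b   [R3 at ε]

yes — NF(t₁) = b, NF(t₂) = b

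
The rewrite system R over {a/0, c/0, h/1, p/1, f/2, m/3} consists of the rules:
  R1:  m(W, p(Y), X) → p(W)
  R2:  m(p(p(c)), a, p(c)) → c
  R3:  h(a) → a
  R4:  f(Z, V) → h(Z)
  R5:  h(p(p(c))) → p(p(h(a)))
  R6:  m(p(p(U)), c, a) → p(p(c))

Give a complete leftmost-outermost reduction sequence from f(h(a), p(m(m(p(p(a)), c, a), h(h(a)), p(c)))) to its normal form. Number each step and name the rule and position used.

a

1. f(h(a), p(m(m(p(p(a)), c, a), h(h(a)), p(c))))  →  h(h(a))   [R4 at ε]
2. h(h(a))  →  h(a)   [R3 at 1]
3. h(a)  →  a   [R3 at ε]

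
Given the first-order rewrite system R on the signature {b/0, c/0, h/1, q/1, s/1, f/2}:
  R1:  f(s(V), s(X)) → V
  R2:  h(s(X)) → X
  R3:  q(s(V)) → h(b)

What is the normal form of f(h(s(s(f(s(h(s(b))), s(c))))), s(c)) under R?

b

1. f(h(s(s(f(s(h(s(b))), s(c))))), s(c))  →  f(s(f(s(h(s(b))), s(c))), s(c))   [R2 at 1]
2. f(s(f(s(h(s(b))), s(c))), s(c))  →  f(s(h(s(b))), s(c))   [R1 at ε]
3. f(s(h(s(b))), s(c))  →  h(s(b))   [R1 at ε]
4. h(s(b))  →  b   [R2 at ε]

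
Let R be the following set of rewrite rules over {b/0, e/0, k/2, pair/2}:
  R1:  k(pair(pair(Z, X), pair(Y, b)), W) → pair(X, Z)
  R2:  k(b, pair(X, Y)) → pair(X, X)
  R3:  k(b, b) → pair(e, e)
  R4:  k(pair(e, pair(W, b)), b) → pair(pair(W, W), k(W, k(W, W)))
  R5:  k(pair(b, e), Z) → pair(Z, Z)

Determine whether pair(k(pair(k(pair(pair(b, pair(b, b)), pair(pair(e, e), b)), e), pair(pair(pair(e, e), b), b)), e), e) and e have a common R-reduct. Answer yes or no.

Reduce t₁ = pair(k(pair(k(pair(pair(b, pair(b, b)), pair(pair(e, e), b)), e), pair(pair(pair(e, e), b), b)), e), e):
1. pair(k(pair(k(pair(pair(b, pair(b, b)), pair(pair(e, e), b)), e), pair(pair(pair(e, e), b), b)), e), e)  →  pair(k(pair(pair(pair(b, b), b), pair(pair(pair(e, e), b), b)), e), e)   [R1 at 1.1.1]
2. pair(k(pair(pair(pair(b, b), b), pair(pair(pair(e, e), b), b)), e), e)  →  pair(pair(b, pair(b, b)), e)   [R1 at 1]

Reduce t₂ = e:

no — NF(t₁) = pair(pair(b, pair(b, b)), e), NF(t₂) = e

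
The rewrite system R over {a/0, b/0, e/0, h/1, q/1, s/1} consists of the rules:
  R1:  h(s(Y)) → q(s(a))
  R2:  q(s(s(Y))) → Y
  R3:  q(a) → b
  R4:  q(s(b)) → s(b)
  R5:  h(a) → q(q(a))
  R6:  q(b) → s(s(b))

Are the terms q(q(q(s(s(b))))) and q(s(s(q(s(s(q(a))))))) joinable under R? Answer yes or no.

yes — NF(t₁) = b, NF(t₂) = b

Reduce t₁ = q(q(q(s(s(b))))):
1. q(q(q(s(s(b)))))  →  q(q(b))   [R2 at 1.1]
2. q(q(b))  →  q(s(s(b)))   [R6 at 1]
3. q(s(s(b)))  →  b   [R2 at ε]

Reduce t₂ = q(s(s(q(s(s(q(a))))))):
1. q(s(s(q(s(s(q(a)))))))  →  q(s(s(q(a))))   [R2 at ε]
2. q(s(s(q(a))))  →  q(a)   [R2 at ε]
3. q(a)  →  b   [R3 at ε]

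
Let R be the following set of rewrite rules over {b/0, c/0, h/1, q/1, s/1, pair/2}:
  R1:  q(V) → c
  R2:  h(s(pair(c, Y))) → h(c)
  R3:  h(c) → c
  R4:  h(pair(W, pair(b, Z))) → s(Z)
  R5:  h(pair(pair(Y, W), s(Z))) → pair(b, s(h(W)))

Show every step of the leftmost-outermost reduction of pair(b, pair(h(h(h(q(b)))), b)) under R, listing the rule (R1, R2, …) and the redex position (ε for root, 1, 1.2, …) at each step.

pair(b, pair(c, b))

1. pair(b, pair(h(h(h(q(b)))), b))  →  pair(b, pair(h(h(h(c))), b))   [R1 at 2.1.1.1.1]
2. pair(b, pair(h(h(h(c))), b))  →  pair(b, pair(h(h(c)), b))   [R3 at 2.1.1.1]
3. pair(b, pair(h(h(c)), b))  →  pair(b, pair(h(c), b))   [R3 at 2.1.1]
4. pair(b, pair(h(c), b))  →  pair(b, pair(c, b))   [R3 at 2.1]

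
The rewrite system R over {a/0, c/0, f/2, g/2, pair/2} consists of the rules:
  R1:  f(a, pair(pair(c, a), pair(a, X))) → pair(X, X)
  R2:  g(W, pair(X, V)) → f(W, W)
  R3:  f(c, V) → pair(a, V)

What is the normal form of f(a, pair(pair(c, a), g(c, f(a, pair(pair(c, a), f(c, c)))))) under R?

1. f(a, pair(pair(c, a), g(c, f(a, pair(pair(c, a), f(c, c))))))  →  f(a, pair(pair(c, a), g(c, f(a, pair(pair(c, a), pair(a, c))))))   [R3 at 2.2.2.2.2]
2. f(a, pair(pair(c, a), g(c, f(a, pair(pair(c, a), pair(a, c))))))  →  f(a, pair(pair(c, a), g(c, pair(c, c))))   [R1 at 2.2.2]
3. f(a, pair(pair(c, a), g(c, pair(c, c))))  →  f(a, pair(pair(c, a), f(c, c)))   [R2 at 2.2]
4. f(a, pair(pair(c, a), f(c, c)))  →  f(a, pair(pair(c, a), pair(a, c)))   [R3 at 2.2]
5. f(a, pair(pair(c, a), pair(a, c)))  →  pair(c, c)   [R1 at ε]

pair(c, c)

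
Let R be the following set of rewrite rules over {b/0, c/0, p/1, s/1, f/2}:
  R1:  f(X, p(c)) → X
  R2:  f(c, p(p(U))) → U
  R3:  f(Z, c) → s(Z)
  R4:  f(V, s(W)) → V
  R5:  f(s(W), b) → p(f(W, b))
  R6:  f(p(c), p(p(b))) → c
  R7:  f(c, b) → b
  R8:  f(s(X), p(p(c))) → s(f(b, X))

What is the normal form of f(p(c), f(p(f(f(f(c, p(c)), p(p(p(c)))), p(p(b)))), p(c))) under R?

1. f(p(c), f(p(f(f(f(c, p(c)), p(p(p(c)))), p(p(b)))), p(c)))  →  f(p(c), p(f(f(f(c, p(c)), p(p(p(c)))), p(p(b)))))   [R1 at 2]
2. f(p(c), p(f(f(f(c, p(c)), p(p(p(c)))), p(p(b)))))  →  f(p(c), p(f(f(c, p(p(p(c)))), p(p(b)))))   [R1 at 2.1.1.1]
3. f(p(c), p(f(f(c, p(p(p(c)))), p(p(b)))))  →  f(p(c), p(f(p(c), p(p(b)))))   [R2 at 2.1.1]
4. f(p(c), p(f(p(c), p(p(b)))))  →  f(p(c), p(c))   [R6 at 2.1]
5. f(p(c), p(c))  →  p(c)   [R1 at ε]

p(c)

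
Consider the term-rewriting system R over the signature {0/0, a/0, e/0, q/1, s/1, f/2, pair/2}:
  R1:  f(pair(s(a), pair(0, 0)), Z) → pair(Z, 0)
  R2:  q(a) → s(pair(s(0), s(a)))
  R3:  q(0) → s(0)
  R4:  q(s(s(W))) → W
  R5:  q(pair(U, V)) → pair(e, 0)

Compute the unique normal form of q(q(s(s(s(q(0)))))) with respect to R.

0

1. q(q(s(s(s(q(0))))))  →  q(s(q(0)))   [R4 at 1]
2. q(s(q(0)))  →  q(s(s(0)))   [R3 at 1.1]
3. q(s(s(0)))  →  0   [R4 at ε]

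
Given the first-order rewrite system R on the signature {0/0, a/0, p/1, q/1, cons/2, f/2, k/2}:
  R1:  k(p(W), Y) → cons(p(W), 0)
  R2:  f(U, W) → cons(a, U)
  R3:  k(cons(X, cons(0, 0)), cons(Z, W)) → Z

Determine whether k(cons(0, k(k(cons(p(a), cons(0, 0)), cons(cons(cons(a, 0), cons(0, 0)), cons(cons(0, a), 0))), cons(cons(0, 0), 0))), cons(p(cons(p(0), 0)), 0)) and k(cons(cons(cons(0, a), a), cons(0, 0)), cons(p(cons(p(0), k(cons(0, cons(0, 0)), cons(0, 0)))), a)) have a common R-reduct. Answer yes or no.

yes — NF(t₁) = p(cons(p(0), 0)), NF(t₂) = p(cons(p(0), 0))

Reduce t₁ = k(cons(0, k(k(cons(p(a), cons(0, 0)), cons(cons(cons(a, 0), cons(0, 0)), cons(cons(0, a), 0))), cons(cons(0, 0), 0))), cons(p(cons(p(0), 0)), 0)):
1. k(cons(0, k(k(cons(p(a), cons(0, 0)), cons(cons(cons(a, 0), cons(0, 0)), cons(cons(0, a), 0))), cons(cons(0, 0), 0))), cons(p(cons(p(0), 0)), 0))  →  k(cons(0, k(cons(cons(a, 0), cons(0, 0)), cons(cons(0, 0), 0))), cons(p(cons(p(0), 0)), 0))   [R3 at 1.2.1]
2. k(cons(0, k(cons(cons(a, 0), cons(0, 0)), cons(cons(0, 0), 0))), cons(p(cons(p(0), 0)), 0))  →  k(cons(0, cons(0, 0)), cons(p(cons(p(0), 0)), 0))   [R3 at 1.2]
3. k(cons(0, cons(0, 0)), cons(p(cons(p(0), 0)), 0))  →  p(cons(p(0), 0))   [R3 at ε]

Reduce t₂ = k(cons(cons(cons(0, a), a), cons(0, 0)), cons(p(cons(p(0), k(cons(0, cons(0, 0)), cons(0, 0)))), a)):
1. k(cons(cons(cons(0, a), a), cons(0, 0)), cons(p(cons(p(0), k(cons(0, cons(0, 0)), cons(0, 0)))), a))  →  p(cons(p(0), k(cons(0, cons(0, 0)), cons(0, 0))))   [R3 at ε]
2. p(cons(p(0), k(cons(0, cons(0, 0)), cons(0, 0))))  →  p(cons(p(0), 0))   [R3 at 1.2]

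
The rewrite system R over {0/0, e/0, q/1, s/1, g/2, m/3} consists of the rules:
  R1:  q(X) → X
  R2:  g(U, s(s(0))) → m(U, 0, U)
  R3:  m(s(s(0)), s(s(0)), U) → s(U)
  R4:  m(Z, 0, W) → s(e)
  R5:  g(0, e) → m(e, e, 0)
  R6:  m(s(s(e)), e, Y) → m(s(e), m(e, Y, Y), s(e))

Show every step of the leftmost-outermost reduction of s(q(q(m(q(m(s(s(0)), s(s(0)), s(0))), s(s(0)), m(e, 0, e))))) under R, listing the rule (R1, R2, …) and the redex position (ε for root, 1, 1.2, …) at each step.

1. s(q(q(m(q(m(s(s(0)), s(s(0)), s(0))), s(s(0)), m(e, 0, e)))))  →  s(q(m(q(m(s(s(0)), s(s(0)), s(0))), s(s(0)), m(e, 0, e))))   [R1 at 1]
2. s(q(m(q(m(s(s(0)), s(s(0)), s(0))), s(s(0)), m(e, 0, e))))  →  s(m(q(m(s(s(0)), s(s(0)), s(0))), s(s(0)), m(e, 0, e)))   [R1 at 1]
3. s(m(q(m(s(s(0)), s(s(0)), s(0))), s(s(0)), m(e, 0, e)))  →  s(m(m(s(s(0)), s(s(0)), s(0)), s(s(0)), m(e, 0, e)))   [R1 at 1.1]
4. s(m(m(s(s(0)), s(s(0)), s(0)), s(s(0)), m(e, 0, e)))  →  s(m(s(s(0)), s(s(0)), m(e, 0, e)))   [R3 at 1.1]
5. s(m(s(s(0)), s(s(0)), m(e, 0, e)))  →  s(s(m(e, 0, e)))   [R3 at 1]
6. s(s(m(e, 0, e)))  →  s(s(s(e)))   [R4 at 1.1]

s(s(s(e)))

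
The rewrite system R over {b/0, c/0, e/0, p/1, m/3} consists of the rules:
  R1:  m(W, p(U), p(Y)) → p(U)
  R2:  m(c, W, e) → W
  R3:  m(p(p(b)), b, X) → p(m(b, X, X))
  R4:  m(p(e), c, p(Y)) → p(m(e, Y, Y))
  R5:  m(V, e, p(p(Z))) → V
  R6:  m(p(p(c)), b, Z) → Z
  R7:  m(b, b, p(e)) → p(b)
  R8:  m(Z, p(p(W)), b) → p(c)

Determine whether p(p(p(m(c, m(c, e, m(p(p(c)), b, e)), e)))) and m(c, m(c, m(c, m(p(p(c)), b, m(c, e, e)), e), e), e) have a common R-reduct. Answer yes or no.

no — NF(t₁) = p(p(p(e))), NF(t₂) = e

Reduce t₁ = p(p(p(m(c, m(c, e, m(p(p(c)), b, e)), e)))):
1. p(p(p(m(c, m(c, e, m(p(p(c)), b, e)), e))))  →  p(p(p(m(c, e, m(p(p(c)), b, e)))))   [R2 at 1.1.1]
2. p(p(p(m(c, e, m(p(p(c)), b, e)))))  →  p(p(p(m(c, e, e))))   [R6 at 1.1.1.3]
3. p(p(p(m(c, e, e))))  →  p(p(p(e)))   [R2 at 1.1.1]

Reduce t₂ = m(c, m(c, m(c, m(p(p(c)), b, m(c, e, e)), e), e), e):
1. m(c, m(c, m(c, m(p(p(c)), b, m(c, e, e)), e), e), e)  →  m(c, m(c, m(p(p(c)), b, m(c, e, e)), e), e)   [R2 at ε]
2. m(c, m(c, m(p(p(c)), b, m(c, e, e)), e), e)  →  m(c, m(p(p(c)), b, m(c, e, e)), e)   [R2 at ε]
3. m(c, m(p(p(c)), b, m(c, e, e)), e)  →  m(p(p(c)), b, m(c, e, e))   [R2 at ε]
4. m(p(p(c)), b, m(c, e, e))  →  m(c, e, e)   [R6 at ε]
5. m(c, e, e)  →  e   [R2 at ε]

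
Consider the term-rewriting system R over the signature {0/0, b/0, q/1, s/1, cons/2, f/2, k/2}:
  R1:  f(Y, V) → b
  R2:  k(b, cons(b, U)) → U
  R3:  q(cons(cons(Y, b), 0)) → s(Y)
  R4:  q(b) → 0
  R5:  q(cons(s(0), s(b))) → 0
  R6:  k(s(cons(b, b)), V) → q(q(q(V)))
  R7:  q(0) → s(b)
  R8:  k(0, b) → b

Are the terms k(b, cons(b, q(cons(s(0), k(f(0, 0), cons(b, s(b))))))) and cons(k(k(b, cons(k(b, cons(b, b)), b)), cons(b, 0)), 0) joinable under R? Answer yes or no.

Reduce t₁ = k(b, cons(b, q(cons(s(0), k(f(0, 0), cons(b, s(b))))))):
1. k(b, cons(b, q(cons(s(0), k(f(0, 0), cons(b, s(b)))))))  →  q(cons(s(0), k(f(0, 0), cons(b, s(b)))))   [R2 at ε]
2. q(cons(s(0), k(f(0, 0), cons(b, s(b)))))  →  q(cons(s(0), k(b, cons(b, s(b)))))   [R1 at 1.2.1]
3. q(cons(s(0), k(b, cons(b, s(b)))))  →  q(cons(s(0), s(b)))   [R2 at 1.2]
4. q(cons(s(0), s(b)))  →  0   [R5 at ε]

Reduce t₂ = cons(k(k(b, cons(k(b, cons(b, b)), b)), cons(b, 0)), 0):
1. cons(k(k(b, cons(k(b, cons(b, b)), b)), cons(b, 0)), 0)  →  cons(k(k(b, cons(b, b)), cons(b, 0)), 0)   [R2 at 1.1.2.1]
2. cons(k(k(b, cons(b, b)), cons(b, 0)), 0)  →  cons(k(b, cons(b, 0)), 0)   [R2 at 1.1]
3. cons(k(b, cons(b, 0)), 0)  →  cons(0, 0)   [R2 at 1]

no — NF(t₁) = 0, NF(t₂) = cons(0, 0)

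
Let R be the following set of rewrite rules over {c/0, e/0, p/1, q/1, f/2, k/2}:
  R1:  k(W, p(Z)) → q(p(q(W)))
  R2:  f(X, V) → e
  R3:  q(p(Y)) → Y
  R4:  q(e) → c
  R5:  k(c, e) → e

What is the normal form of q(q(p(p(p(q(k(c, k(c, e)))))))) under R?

p(c)

1. q(q(p(p(p(q(k(c, k(c, e))))))))  →  q(p(p(q(k(c, k(c, e))))))   [R3 at 1]
2. q(p(p(q(k(c, k(c, e))))))  →  p(q(k(c, k(c, e))))   [R3 at ε]
3. p(q(k(c, k(c, e))))  →  p(q(k(c, e)))   [R5 at 1.1.2]
4. p(q(k(c, e)))  →  p(q(e))   [R5 at 1.1]
5. p(q(e))  →  p(c)   [R4 at 1]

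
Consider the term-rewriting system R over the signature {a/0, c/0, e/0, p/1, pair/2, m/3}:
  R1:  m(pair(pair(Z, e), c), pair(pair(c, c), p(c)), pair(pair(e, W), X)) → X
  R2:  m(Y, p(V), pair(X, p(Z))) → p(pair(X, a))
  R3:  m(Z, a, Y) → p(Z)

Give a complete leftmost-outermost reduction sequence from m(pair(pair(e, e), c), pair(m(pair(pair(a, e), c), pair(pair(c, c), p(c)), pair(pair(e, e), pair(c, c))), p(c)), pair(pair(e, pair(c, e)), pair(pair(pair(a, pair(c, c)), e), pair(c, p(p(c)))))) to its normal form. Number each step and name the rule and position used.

1. m(pair(pair(e, e), c), pair(m(pair(pair(a, e), c), pair(pair(c, c), p(c)), pair(pair(e, e), pair(c, c))), p(c)), pair(pair(e, pair(c, e)), pair(pair(pair(a, pair(c, c)), e), pair(c, p(p(c))))))  →  m(pair(pair(e, e), c), pair(pair(c, c), p(c)), pair(pair(e, pair(c, e)), pair(pair(pair(a, pair(c, c)), e), pair(c, p(p(c))))))   [R1 at 2.1]
2. m(pair(pair(e, e), c), pair(pair(c, c), p(c)), pair(pair(e, pair(c, e)), pair(pair(pair(a, pair(c, c)), e), pair(c, p(p(c))))))  →  pair(pair(pair(a, pair(c, c)), e), pair(c, p(p(c))))   [R1 at ε]

pair(pair(pair(a, pair(c, c)), e), pair(c, p(p(c))))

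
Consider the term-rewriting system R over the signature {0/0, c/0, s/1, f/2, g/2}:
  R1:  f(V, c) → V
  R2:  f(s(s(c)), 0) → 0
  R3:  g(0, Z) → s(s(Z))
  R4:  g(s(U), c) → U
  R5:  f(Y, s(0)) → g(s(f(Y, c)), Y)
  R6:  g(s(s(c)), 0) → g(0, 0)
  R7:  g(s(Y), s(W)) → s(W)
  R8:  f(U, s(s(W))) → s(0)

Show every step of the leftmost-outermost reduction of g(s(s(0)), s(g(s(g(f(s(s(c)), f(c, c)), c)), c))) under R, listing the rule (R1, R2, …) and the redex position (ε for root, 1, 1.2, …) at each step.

1. g(s(s(0)), s(g(s(g(f(s(s(c)), f(c, c)), c)), c)))  →  s(g(s(g(f(s(s(c)), f(c, c)), c)), c))   [R7 at ε]
2. s(g(s(g(f(s(s(c)), f(c, c)), c)), c))  →  s(g(f(s(s(c)), f(c, c)), c))   [R4 at 1]
3. s(g(f(s(s(c)), f(c, c)), c))  →  s(g(f(s(s(c)), c), c))   [R1 at 1.1.2]
4. s(g(f(s(s(c)), c), c))  →  s(g(s(s(c)), c))   [R1 at 1.1]
5. s(g(s(s(c)), c))  →  s(s(c))   [R4 at 1]

s(s(c))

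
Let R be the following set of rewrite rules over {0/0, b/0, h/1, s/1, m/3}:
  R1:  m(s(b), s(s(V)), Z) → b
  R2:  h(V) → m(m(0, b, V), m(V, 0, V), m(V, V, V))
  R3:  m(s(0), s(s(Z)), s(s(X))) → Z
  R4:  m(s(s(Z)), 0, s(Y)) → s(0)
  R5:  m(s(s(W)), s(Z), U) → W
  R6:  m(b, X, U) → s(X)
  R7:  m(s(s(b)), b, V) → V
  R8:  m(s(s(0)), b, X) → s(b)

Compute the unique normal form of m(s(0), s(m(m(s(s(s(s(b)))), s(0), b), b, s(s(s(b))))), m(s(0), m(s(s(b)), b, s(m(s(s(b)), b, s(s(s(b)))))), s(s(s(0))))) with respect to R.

s(s(b))

1. m(s(0), s(m(m(s(s(s(s(b)))), s(0), b), b, s(s(s(b))))), m(s(0), m(s(s(b)), b, s(m(s(s(b)), b, s(s(s(b)))))), s(s(s(0)))))  →  m(s(0), s(m(s(s(b)), b, s(s(s(b))))), m(s(0), m(s(s(b)), b, s(m(s(s(b)), b, s(s(s(b)))))), s(s(s(0)))))   [R5 at 2.1.1]
2. m(s(0), s(m(s(s(b)), b, s(s(s(b))))), m(s(0), m(s(s(b)), b, s(m(s(s(b)), b, s(s(s(b)))))), s(s(s(0)))))  →  m(s(0), s(s(s(s(b)))), m(s(0), m(s(s(b)), b, s(m(s(s(b)), b, s(s(s(b)))))), s(s(s(0)))))   [R7 at 2.1]
3. m(s(0), s(s(s(s(b)))), m(s(0), m(s(s(b)), b, s(m(s(s(b)), b, s(s(s(b)))))), s(s(s(0)))))  →  m(s(0), s(s(s(s(b)))), m(s(0), s(m(s(s(b)), b, s(s(s(b))))), s(s(s(0)))))   [R7 at 3.2]
4. m(s(0), s(s(s(s(b)))), m(s(0), s(m(s(s(b)), b, s(s(s(b))))), s(s(s(0)))))  →  m(s(0), s(s(s(s(b)))), m(s(0), s(s(s(s(b)))), s(s(s(0)))))   [R7 at 3.2.1]
5. m(s(0), s(s(s(s(b)))), m(s(0), s(s(s(s(b)))), s(s(s(0)))))  →  m(s(0), s(s(s(s(b)))), s(s(b)))   [R3 at 3]
6. m(s(0), s(s(s(s(b)))), s(s(b)))  →  s(s(b))   [R3 at ε]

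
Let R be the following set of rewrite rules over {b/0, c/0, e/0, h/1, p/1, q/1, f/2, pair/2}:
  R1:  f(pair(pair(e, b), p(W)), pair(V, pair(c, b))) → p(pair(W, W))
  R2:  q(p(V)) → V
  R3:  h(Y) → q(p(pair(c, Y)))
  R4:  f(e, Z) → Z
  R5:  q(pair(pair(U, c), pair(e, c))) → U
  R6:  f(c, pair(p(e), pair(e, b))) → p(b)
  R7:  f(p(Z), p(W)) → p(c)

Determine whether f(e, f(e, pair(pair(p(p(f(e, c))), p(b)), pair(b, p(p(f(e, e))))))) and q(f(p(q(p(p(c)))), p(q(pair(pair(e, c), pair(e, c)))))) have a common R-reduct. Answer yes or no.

Reduce t₁ = f(e, f(e, pair(pair(p(p(f(e, c))), p(b)), pair(b, p(p(f(e, e))))))):
1. f(e, f(e, pair(pair(p(p(f(e, c))), p(b)), pair(b, p(p(f(e, e)))))))  →  f(e, pair(pair(p(p(f(e, c))), p(b)), pair(b, p(p(f(e, e))))))   [R4 at ε]
2. f(e, pair(pair(p(p(f(e, c))), p(b)), pair(b, p(p(f(e, e))))))  →  pair(pair(p(p(f(e, c))), p(b)), pair(b, p(p(f(e, e)))))   [R4 at ε]
3. pair(pair(p(p(f(e, c))), p(b)), pair(b, p(p(f(e, e)))))  →  pair(pair(p(p(c)), p(b)), pair(b, p(p(f(e, e)))))   [R4 at 1.1.1.1]
4. pair(pair(p(p(c)), p(b)), pair(b, p(p(f(e, e)))))  →  pair(pair(p(p(c)), p(b)), pair(b, p(p(e))))   [R4 at 2.2.1.1]

Reduce t₂ = q(f(p(q(p(p(c)))), p(q(pair(pair(e, c), pair(e, c)))))):
1. q(f(p(q(p(p(c)))), p(q(pair(pair(e, c), pair(e, c))))))  →  q(p(c))   [R7 at 1]
2. q(p(c))  →  c   [R2 at ε]

no — NF(t₁) = pair(pair(p(p(c)), p(b)), pair(b, p(p(e)))), NF(t₂) = c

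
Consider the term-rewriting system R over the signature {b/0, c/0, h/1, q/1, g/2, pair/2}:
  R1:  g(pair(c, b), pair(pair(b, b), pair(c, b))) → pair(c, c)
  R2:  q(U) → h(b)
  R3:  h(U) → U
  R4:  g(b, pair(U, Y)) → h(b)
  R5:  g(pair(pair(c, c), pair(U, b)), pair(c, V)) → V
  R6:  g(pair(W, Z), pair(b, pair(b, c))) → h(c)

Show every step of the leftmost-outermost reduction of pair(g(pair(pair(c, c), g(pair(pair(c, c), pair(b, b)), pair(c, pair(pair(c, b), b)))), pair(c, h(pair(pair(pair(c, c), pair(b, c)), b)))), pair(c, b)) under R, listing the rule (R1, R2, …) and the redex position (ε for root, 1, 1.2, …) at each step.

pair(pair(pair(pair(c, c), pair(b, c)), b), pair(c, b))

1. pair(g(pair(pair(c, c), g(pair(pair(c, c), pair(b, b)), pair(c, pair(pair(c, b), b)))), pair(c, h(pair(pair(pair(c, c), pair(b, c)), b)))), pair(c, b))  →  pair(g(pair(pair(c, c), pair(pair(c, b), b)), pair(c, h(pair(pair(pair(c, c), pair(b, c)), b)))), pair(c, b))   [R5 at 1.1.2]
2. pair(g(pair(pair(c, c), pair(pair(c, b), b)), pair(c, h(pair(pair(pair(c, c), pair(b, c)), b)))), pair(c, b))  →  pair(h(pair(pair(pair(c, c), pair(b, c)), b)), pair(c, b))   [R5 at 1]
3. pair(h(pair(pair(pair(c, c), pair(b, c)), b)), pair(c, b))  →  pair(pair(pair(pair(c, c), pair(b, c)), b), pair(c, b))   [R3 at 1]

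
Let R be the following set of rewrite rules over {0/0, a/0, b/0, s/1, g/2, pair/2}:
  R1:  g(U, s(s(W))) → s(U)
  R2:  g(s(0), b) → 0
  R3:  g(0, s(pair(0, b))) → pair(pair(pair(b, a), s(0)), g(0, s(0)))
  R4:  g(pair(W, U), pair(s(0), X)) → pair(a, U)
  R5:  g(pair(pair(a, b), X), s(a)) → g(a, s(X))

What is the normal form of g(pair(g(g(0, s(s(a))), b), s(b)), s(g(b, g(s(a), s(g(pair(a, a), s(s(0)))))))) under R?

1. g(pair(g(g(0, s(s(a))), b), s(b)), s(g(b, g(s(a), s(g(pair(a, a), s(s(0))))))))  →  g(pair(g(s(0), b), s(b)), s(g(b, g(s(a), s(g(pair(a, a), s(s(0))))))))   [R1 at 1.1.1]
2. g(pair(g(s(0), b), s(b)), s(g(b, g(s(a), s(g(pair(a, a), s(s(0))))))))  →  g(pair(0, s(b)), s(g(b, g(s(a), s(g(pair(a, a), s(s(0))))))))   [R2 at 1.1]
3. g(pair(0, s(b)), s(g(b, g(s(a), s(g(pair(a, a), s(s(0))))))))  →  g(pair(0, s(b)), s(g(b, g(s(a), s(s(pair(a, a)))))))   [R1 at 2.1.2.2.1]
4. g(pair(0, s(b)), s(g(b, g(s(a), s(s(pair(a, a)))))))  →  g(pair(0, s(b)), s(g(b, s(s(a)))))   [R1 at 2.1.2]
5. g(pair(0, s(b)), s(g(b, s(s(a)))))  →  g(pair(0, s(b)), s(s(b)))   [R1 at 2.1]
6. g(pair(0, s(b)), s(s(b)))  →  s(pair(0, s(b)))   [R1 at ε]

s(pair(0, s(b)))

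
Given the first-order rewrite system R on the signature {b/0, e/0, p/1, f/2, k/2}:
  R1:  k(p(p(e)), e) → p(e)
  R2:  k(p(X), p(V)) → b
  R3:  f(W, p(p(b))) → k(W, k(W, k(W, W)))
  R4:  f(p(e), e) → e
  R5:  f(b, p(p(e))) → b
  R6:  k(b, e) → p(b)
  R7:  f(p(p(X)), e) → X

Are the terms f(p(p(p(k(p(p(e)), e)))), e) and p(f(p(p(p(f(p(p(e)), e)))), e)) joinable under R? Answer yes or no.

yes — NF(t₁) = p(p(e)), NF(t₂) = p(p(e))

Reduce t₁ = f(p(p(p(k(p(p(e)), e)))), e):
1. f(p(p(p(k(p(p(e)), e)))), e)  →  p(k(p(p(e)), e))   [R7 at ε]
2. p(k(p(p(e)), e))  →  p(p(e))   [R1 at 1]

Reduce t₂ = p(f(p(p(p(f(p(p(e)), e)))), e)):
1. p(f(p(p(p(f(p(p(e)), e)))), e))  →  p(p(f(p(p(e)), e)))   [R7 at 1]
2. p(p(f(p(p(e)), e)))  →  p(p(e))   [R7 at 1.1]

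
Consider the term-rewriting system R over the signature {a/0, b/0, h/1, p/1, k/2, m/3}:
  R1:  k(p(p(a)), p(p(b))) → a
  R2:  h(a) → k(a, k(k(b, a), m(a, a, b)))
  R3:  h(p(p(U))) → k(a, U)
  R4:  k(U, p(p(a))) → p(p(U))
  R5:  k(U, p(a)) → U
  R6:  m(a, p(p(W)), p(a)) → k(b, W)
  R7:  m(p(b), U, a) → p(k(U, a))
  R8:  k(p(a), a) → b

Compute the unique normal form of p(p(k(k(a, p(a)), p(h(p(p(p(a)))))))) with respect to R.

p(p(a))

1. p(p(k(k(a, p(a)), p(h(p(p(p(a))))))))  →  p(p(k(a, p(h(p(p(p(a))))))))   [R5 at 1.1.1]
2. p(p(k(a, p(h(p(p(p(a))))))))  →  p(p(k(a, p(k(a, p(a))))))   [R3 at 1.1.2.1]
3. p(p(k(a, p(k(a, p(a))))))  →  p(p(k(a, p(a))))   [R5 at 1.1.2.1]
4. p(p(k(a, p(a))))  →  p(p(a))   [R5 at 1.1]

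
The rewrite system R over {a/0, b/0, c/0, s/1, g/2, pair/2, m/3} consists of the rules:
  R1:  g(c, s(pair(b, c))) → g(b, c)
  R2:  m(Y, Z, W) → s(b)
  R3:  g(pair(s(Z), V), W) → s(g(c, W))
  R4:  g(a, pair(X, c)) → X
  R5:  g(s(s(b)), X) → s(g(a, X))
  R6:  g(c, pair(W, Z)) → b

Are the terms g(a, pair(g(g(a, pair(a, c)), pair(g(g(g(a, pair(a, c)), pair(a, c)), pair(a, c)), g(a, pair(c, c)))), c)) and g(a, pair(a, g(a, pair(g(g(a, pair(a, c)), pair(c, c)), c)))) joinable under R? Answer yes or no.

Reduce t₁ = g(a, pair(g(g(a, pair(a, c)), pair(g(g(g(a, pair(a, c)), pair(a, c)), pair(a, c)), g(a, pair(c, c)))), c)):
1. g(a, pair(g(g(a, pair(a, c)), pair(g(g(g(a, pair(a, c)), pair(a, c)), pair(a, c)), g(a, pair(c, c)))), c))  →  g(g(a, pair(a, c)), pair(g(g(g(a, pair(a, c)), pair(a, c)), pair(a, c)), g(a, pair(c, c))))   [R4 at ε]
2. g(g(a, pair(a, c)), pair(g(g(g(a, pair(a, c)), pair(a, c)), pair(a, c)), g(a, pair(c, c))))  →  g(a, pair(g(g(g(a, pair(a, c)), pair(a, c)), pair(a, c)), g(a, pair(c, c))))   [R4 at 1]
3. g(a, pair(g(g(g(a, pair(a, c)), pair(a, c)), pair(a, c)), g(a, pair(c, c))))  →  g(a, pair(g(g(a, pair(a, c)), pair(a, c)), g(a, pair(c, c))))   [R4 at 2.1.1.1]
4. g(a, pair(g(g(a, pair(a, c)), pair(a, c)), g(a, pair(c, c))))  →  g(a, pair(g(a, pair(a, c)), g(a, pair(c, c))))   [R4 at 2.1.1]
5. g(a, pair(g(a, pair(a, c)), g(a, pair(c, c))))  →  g(a, pair(a, g(a, pair(c, c))))   [R4 at 2.1]
6. g(a, pair(a, g(a, pair(c, c))))  →  g(a, pair(a, c))   [R4 at 2.2]
7. g(a, pair(a, c))  →  a   [R4 at ε]

Reduce t₂ = g(a, pair(a, g(a, pair(g(g(a, pair(a, c)), pair(c, c)), c)))):
1. g(a, pair(a, g(a, pair(g(g(a, pair(a, c)), pair(c, c)), c))))  →  g(a, pair(a, g(g(a, pair(a, c)), pair(c, c))))   [R4 at 2.2]
2. g(a, pair(a, g(g(a, pair(a, c)), pair(c, c))))  →  g(a, pair(a, g(a, pair(c, c))))   [R4 at 2.2.1]
3. g(a, pair(a, g(a, pair(c, c))))  →  g(a, pair(a, c))   [R4 at 2.2]
4. g(a, pair(a, c))  →  a   [R4 at ε]

yes — NF(t₁) = a, NF(t₂) = a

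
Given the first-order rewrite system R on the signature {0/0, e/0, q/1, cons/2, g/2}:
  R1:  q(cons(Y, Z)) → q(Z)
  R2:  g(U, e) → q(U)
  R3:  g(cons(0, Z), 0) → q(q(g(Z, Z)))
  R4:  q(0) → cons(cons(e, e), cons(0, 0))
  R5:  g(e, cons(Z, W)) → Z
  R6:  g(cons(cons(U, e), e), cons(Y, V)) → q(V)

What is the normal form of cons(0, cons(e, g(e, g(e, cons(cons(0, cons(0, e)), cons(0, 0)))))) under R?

1. cons(0, cons(e, g(e, g(e, cons(cons(0, cons(0, e)), cons(0, 0))))))  →  cons(0, cons(e, g(e, cons(0, cons(0, e)))))   [R5 at 2.2.2]
2. cons(0, cons(e, g(e, cons(0, cons(0, e)))))  →  cons(0, cons(e, 0))   [R5 at 2.2]

cons(0, cons(e, 0))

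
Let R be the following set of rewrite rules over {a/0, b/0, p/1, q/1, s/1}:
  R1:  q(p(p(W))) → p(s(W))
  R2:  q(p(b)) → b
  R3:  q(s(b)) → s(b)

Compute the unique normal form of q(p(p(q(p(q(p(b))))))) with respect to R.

p(s(b))

1. q(p(p(q(p(q(p(b)))))))  →  p(s(q(p(q(p(b))))))   [R1 at ε]
2. p(s(q(p(q(p(b))))))  →  p(s(q(p(b))))   [R2 at 1.1.1.1]
3. p(s(q(p(b))))  →  p(s(b))   [R2 at 1.1]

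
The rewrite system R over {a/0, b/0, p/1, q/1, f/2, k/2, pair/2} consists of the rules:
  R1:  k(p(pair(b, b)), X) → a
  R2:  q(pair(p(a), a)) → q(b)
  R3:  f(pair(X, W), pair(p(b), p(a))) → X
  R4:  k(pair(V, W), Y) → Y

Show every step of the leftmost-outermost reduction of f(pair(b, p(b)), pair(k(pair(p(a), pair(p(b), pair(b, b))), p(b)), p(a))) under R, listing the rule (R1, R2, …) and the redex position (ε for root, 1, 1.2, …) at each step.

1. f(pair(b, p(b)), pair(k(pair(p(a), pair(p(b), pair(b, b))), p(b)), p(a)))  →  f(pair(b, p(b)), pair(p(b), p(a)))   [R4 at 2.1]
2. f(pair(b, p(b)), pair(p(b), p(a)))  →  b   [R3 at ε]

b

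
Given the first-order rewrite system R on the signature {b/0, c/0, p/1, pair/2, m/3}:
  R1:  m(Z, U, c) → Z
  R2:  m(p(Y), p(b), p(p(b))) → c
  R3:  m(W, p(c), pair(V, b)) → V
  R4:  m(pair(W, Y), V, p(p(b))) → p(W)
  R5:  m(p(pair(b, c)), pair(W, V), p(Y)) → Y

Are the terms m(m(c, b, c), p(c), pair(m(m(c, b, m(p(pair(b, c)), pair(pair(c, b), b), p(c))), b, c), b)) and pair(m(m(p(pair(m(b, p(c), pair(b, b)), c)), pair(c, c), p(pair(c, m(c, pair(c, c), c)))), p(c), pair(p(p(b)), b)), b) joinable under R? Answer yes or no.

Reduce t₁ = m(m(c, b, c), p(c), pair(m(m(c, b, m(p(pair(b, c)), pair(pair(c, b), b), p(c))), b, c), b)):
1. m(m(c, b, c), p(c), pair(m(m(c, b, m(p(pair(b, c)), pair(pair(c, b), b), p(c))), b, c), b))  →  m(m(c, b, m(p(pair(b, c)), pair(pair(c, b), b), p(c))), b, c)   [R3 at ε]
2. m(m(c, b, m(p(pair(b, c)), pair(pair(c, b), b), p(c))), b, c)  →  m(c, b, m(p(pair(b, c)), pair(pair(c, b), b), p(c)))   [R1 at ε]
3. m(c, b, m(p(pair(b, c)), pair(pair(c, b), b), p(c)))  →  m(c, b, c)   [R5 at 3]
4. m(c, b, c)  →  c   [R1 at ε]

Reduce t₂ = pair(m(m(p(pair(m(b, p(c), pair(b, b)), c)), pair(c, c), p(pair(c, m(c, pair(c, c), c)))), p(c), pair(p(p(b)), b)), b):
1. pair(m(m(p(pair(m(b, p(c), pair(b, b)), c)), pair(c, c), p(pair(c, m(c, pair(c, c), c)))), p(c), pair(p(p(b)), b)), b)  →  pair(p(p(b)), b)   [R3 at 1]

no — NF(t₁) = c, NF(t₂) = pair(p(p(b)), b)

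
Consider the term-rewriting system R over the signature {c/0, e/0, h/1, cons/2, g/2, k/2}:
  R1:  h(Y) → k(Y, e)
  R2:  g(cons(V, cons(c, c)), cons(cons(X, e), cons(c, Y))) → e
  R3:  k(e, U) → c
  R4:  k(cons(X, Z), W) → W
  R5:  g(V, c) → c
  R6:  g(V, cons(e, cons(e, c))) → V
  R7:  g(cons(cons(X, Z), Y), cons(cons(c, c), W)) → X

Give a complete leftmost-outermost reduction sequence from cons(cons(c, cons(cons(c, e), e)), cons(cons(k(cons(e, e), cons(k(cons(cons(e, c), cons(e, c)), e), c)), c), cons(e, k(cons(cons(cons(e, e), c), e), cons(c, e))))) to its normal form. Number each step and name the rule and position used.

1. cons(cons(c, cons(cons(c, e), e)), cons(cons(k(cons(e, e), cons(k(cons(cons(e, c), cons(e, c)), e), c)), c), cons(e, k(cons(cons(cons(e, e), c), e), cons(c, e)))))  →  cons(cons(c, cons(cons(c, e), e)), cons(cons(cons(k(cons(cons(e, c), cons(e, c)), e), c), c), cons(e, k(cons(cons(cons(e, e), c), e), cons(c, e)))))   [R4 at 2.1.1]
2. cons(cons(c, cons(cons(c, e), e)), cons(cons(cons(k(cons(cons(e, c), cons(e, c)), e), c), c), cons(e, k(cons(cons(cons(e, e), c), e), cons(c, e)))))  →  cons(cons(c, cons(cons(c, e), e)), cons(cons(cons(e, c), c), cons(e, k(cons(cons(cons(e, e), c), e), cons(c, e)))))   [R4 at 2.1.1.1]
3. cons(cons(c, cons(cons(c, e), e)), cons(cons(cons(e, c), c), cons(e, k(cons(cons(cons(e, e), c), e), cons(c, e)))))  →  cons(cons(c, cons(cons(c, e), e)), cons(cons(cons(e, c), c), cons(e, cons(c, e))))   [R4 at 2.2.2]

cons(cons(c, cons(cons(c, e), e)), cons(cons(cons(e, c), c), cons(e, cons(c, e))))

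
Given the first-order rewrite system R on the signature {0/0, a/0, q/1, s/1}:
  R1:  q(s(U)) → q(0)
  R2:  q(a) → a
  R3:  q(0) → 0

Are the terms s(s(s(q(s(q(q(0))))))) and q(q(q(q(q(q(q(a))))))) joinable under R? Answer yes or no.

no — NF(t₁) = s(s(s(0))), NF(t₂) = a

Reduce t₁ = s(s(s(q(s(q(q(0))))))):
1. s(s(s(q(s(q(q(0)))))))  →  s(s(s(q(0))))   [R1 at 1.1.1]
2. s(s(s(q(0))))  →  s(s(s(0)))   [R3 at 1.1.1]

Reduce t₂ = q(q(q(q(q(q(q(a))))))):
1. q(q(q(q(q(q(q(a)))))))  →  q(q(q(q(q(q(a))))))   [R2 at 1.1.1.1.1.1]
2. q(q(q(q(q(q(a))))))  →  q(q(q(q(q(a)))))   [R2 at 1.1.1.1.1]
3. q(q(q(q(q(a)))))  →  q(q(q(q(a))))   [R2 at 1.1.1.1]
4. q(q(q(q(a))))  →  q(q(q(a)))   [R2 at 1.1.1]
5. q(q(q(a)))  →  q(q(a))   [R2 at 1.1]
6. q(q(a))  →  q(a)   [R2 at 1]
7. q(a)  →  a   [R2 at ε]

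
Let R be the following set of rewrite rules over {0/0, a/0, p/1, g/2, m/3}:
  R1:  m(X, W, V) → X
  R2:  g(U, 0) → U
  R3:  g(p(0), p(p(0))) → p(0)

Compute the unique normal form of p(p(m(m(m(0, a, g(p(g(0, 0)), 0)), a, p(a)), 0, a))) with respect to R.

1. p(p(m(m(m(0, a, g(p(g(0, 0)), 0)), a, p(a)), 0, a)))  →  p(p(m(m(0, a, g(p(g(0, 0)), 0)), a, p(a))))   [R1 at 1.1]
2. p(p(m(m(0, a, g(p(g(0, 0)), 0)), a, p(a))))  →  p(p(m(0, a, g(p(g(0, 0)), 0))))   [R1 at 1.1]
3. p(p(m(0, a, g(p(g(0, 0)), 0))))  →  p(p(0))   [R1 at 1.1]

p(p(0))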